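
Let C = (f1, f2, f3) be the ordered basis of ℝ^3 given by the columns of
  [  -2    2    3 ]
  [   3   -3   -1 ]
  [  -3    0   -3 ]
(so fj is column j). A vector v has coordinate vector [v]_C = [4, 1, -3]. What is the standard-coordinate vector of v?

[-15, 12, -3]

By definition v = 4f1 + f2 - 3f3.
Summing componentwise gives [-15, 12, -3].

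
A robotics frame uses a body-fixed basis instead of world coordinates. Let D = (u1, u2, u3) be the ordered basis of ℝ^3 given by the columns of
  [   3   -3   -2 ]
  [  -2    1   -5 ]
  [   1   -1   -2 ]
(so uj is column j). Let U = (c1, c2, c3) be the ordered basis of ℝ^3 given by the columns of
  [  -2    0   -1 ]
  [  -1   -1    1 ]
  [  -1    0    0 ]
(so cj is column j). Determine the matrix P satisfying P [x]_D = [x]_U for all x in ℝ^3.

Let M have columns uj and N have columns cj. Then for every x, N [x]_U = x = M [x]_D, so P = N^(-1) M.
Since det N = 1, N^(-1) has integer entries; multiplying gives P = [[-1, 1, 2], [2, -1, 1], [-1, 1, -2]].

[[-1, 1, 2], [2, -1, 1], [-1, 1, -2]]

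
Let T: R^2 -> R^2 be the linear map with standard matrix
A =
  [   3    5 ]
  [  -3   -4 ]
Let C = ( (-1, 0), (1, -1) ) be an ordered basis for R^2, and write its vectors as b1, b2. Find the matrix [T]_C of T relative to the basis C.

[[0, 1], [-3, -1]]

Let P have columns b1, b2. Then [T]_C = P^(-1) A P.
Here det P = 1, so P^(-1) is integer; computing A P first and then P^(-1)(A P) gives [[0, 1], [-3, -1]].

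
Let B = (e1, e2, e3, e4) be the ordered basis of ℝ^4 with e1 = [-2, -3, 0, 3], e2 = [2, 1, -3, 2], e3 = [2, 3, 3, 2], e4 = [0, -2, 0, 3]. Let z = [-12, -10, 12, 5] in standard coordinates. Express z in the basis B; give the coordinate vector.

[4, -3, 1, -1]

[z]_B is the unique c with M c = z, where M has columns e1, ..., e4.
Row-reducing the augmented matrix [M | z] gives c = (4, -3, 1, -1).
Check: 4e1 - 3e2 + e3 - e4 = [-12, -10, 12, 5].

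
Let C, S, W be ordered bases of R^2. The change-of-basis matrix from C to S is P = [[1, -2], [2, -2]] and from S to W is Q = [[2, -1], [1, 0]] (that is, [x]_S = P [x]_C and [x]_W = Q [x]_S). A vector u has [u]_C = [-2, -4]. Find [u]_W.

[8, 6]

First [u]_S = P [u]_C = [6, 4].
Then [u]_W = Q [u]_S = [8, 6].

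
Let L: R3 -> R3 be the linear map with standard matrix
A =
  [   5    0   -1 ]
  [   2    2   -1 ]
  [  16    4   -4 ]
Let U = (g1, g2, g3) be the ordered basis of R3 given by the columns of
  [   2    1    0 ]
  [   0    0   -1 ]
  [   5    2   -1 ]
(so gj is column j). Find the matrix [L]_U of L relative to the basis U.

[[3, 2, -1], [-1, -1, 3], [1, 0, 1]]

The j-th column of [L]_U is [L(gj)]_U.
L(g1) = A g1 = <5, -1, 12> = 3g1 - g2 + g3, so column 1 is <3, -1, 1>.
Repeating for g2, g3 and assembling the columns gives [[3, 2, -1], [-1, -1, 3], [1, 0, 1]].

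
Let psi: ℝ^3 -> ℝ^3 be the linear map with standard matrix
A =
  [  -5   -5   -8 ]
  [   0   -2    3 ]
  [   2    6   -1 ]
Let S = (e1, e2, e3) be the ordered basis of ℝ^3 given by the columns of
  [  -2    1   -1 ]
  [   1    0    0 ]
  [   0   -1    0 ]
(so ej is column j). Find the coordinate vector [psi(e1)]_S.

Compute psi(e1) = A e1 = <5, -2, 2> in standard coordinates.
Then write this in S-coordinates: solve for y in y_1 e1 + ... + y_3 e3 = <5, -2, 2>.
This gives y = <-2, -2, -3>, which is column 1 of [psi]_S.

<-2, -2, -3>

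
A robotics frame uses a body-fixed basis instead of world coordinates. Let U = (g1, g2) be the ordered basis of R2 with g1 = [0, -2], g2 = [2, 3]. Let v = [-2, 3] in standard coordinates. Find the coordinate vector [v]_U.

[-3, -1]

Write v = c_1 g1 + c_2 g2 and solve for the c_i.
System: 0c_1 + 2c_2 = -2, -2c_1 + 3c_2 = 3; solving gives c_1 = -3, c_2 = -1.
Check: -3g1 - g2 = [-2, 3].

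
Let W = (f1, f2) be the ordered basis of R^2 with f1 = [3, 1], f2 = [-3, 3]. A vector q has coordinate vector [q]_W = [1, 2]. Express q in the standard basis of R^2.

[-3, 7]

q = M [q]_W, where M has columns f1, f2.
Carrying out the matrix-vector product, q = [-3, 7].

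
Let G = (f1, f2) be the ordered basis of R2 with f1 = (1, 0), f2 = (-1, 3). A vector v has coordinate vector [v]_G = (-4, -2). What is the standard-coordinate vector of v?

(-2, -6)

v = M [v]_G, where M has columns f1, f2.
Carrying out the matrix-vector product, v = (-2, -6).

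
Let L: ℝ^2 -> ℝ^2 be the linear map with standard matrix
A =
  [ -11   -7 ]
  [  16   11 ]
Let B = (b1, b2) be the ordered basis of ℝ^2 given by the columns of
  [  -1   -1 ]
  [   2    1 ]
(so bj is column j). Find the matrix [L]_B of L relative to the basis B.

[[3, -1], [0, -3]]

With P the matrix whose columns are b1, b2, [L]_B = P^(-1) A P.
Column by column: L(b1) = A b1 = (-3, 6); its B-coordinates (3, 0) give column 1.
Continuing for each basis vector yields [L]_B = [[3, -1], [0, -3]].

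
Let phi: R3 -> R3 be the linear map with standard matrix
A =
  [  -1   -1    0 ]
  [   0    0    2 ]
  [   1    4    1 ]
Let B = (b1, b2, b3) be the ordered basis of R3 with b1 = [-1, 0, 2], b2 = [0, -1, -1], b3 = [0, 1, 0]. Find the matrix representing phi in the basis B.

[[-1, -1, 1], [-3, 3, -2], [1, 1, -2]]

The j-th column of [phi]_B is [phi(bj)]_B.
phi(b1) = A b1 = [1, 4, 1] = -b1 - 3b2 + b3, so column 1 is [-1, -3, 1].
Repeating for b2, b3 and assembling the columns gives [[-1, -1, 1], [-3, 3, -2], [1, 1, -2]].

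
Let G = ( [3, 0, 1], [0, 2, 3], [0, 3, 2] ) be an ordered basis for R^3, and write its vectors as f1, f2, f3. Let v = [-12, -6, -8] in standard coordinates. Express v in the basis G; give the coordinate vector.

[-4, 0, -2]

We seek scalars with c_1 f1 + ... + c_3 f3 = v; equivalently solve M c = v where the columns of M are f1, ..., f3.
Solving this 3x3 system gives c = (-4, 0, -2).
Check: -4f1 + 0·f2 - 2f3 = [-12, -6, -8].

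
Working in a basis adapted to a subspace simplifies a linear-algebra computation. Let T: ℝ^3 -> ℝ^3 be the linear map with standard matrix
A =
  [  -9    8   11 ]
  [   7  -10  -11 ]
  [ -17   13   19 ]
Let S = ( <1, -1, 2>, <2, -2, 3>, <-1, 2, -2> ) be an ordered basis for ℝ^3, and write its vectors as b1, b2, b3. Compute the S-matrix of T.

[[1, -3, -1], [2, 1, 1], [0, 0, -2]]

Let P have columns b1, ..., b3. Then [T]_S = P^(-1) A P.
Here det P = 1, so P^(-1) is integer; computing A P first and then P^(-1)(A P) gives [[1, -3, -1], [2, 1, 1], [0, 0, -2]].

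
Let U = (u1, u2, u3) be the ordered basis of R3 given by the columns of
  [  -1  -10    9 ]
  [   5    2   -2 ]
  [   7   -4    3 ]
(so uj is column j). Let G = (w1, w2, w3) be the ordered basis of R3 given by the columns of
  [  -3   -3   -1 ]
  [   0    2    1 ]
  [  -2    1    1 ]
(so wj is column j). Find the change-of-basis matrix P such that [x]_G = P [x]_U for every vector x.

[[-2, 2, -2], [2, 2, -1], [1, -2, 0]]

Let M have columns uj and N have columns wj. Then for every x, N [x]_G = x = M [x]_U, so P = N^(-1) M.
Since det N = -1, N^(-1) has integer entries; multiplying gives P = [[-2, 2, -2], [2, 2, -1], [1, -2, 0]].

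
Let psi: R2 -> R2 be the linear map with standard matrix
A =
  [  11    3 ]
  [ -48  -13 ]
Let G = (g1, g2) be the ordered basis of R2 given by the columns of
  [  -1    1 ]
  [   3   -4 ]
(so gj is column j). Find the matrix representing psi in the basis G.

The j-th column of [psi]_G is [psi(gj)]_G.
psi(g1) = A g1 = <-2, 9> = -g1 - 3g2, so column 1 is <-1, -3>.
Repeating for g2 and assembling the columns gives [[-1, 0], [-3, -1]].

[[-1, 0], [-3, -1]]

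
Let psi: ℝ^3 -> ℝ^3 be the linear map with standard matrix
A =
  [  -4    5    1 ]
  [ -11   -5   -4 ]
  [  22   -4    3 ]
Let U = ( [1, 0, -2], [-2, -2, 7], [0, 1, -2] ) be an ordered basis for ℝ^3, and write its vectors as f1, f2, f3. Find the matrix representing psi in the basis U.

[[-2, -1, -1], [2, -3, -2], [1, -2, -1]]

Let P have columns f1, ..., f3. Then [psi]_U = P^(-1) A P.
Here det P = 1, so P^(-1) is integer; computing A P first and then P^(-1)(A P) gives [[-2, -1, -1], [2, -3, -2], [1, -2, -1]].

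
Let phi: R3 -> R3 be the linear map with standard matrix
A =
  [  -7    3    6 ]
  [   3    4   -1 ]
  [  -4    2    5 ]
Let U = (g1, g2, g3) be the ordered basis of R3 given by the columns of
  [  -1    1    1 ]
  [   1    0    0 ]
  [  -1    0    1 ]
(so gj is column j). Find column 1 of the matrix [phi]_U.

Column 1 of [phi]_U is the U-coordinate vector of phi(g1).
In standard coordinates phi(g1) = A g1 = (4, 2, 1).
Converting to U: (4, 2, 1) = 2g1 + 3g2 + 3g3, so the coordinate vector is (2, 3, 3).

(2, 3, 3)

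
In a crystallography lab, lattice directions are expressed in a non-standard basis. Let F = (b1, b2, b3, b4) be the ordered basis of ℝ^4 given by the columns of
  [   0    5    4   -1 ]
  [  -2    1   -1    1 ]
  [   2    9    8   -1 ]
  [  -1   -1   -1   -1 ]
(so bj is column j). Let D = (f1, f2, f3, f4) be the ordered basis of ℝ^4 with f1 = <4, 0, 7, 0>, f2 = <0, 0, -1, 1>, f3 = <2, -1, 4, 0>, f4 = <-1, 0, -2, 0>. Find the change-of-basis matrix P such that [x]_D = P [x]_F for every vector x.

Column j of P is [bj]_D, since P maps F-coordinates to D-coordinates.
Expressing b1 in D: b1 = -f1 - f2 + 2f3 + 0·f4, so column 1 of P is <-1, -1, 2, 0>.
Doing the same for each bj gives P = [[-1, 2, 1, 0], [-1, -1, -1, -1], [2, -1, 1, -1], [0, 1, 2, -1]].

[[-1, 2, 1, 0], [-1, -1, -1, -1], [2, -1, 1, -1], [0, 1, 2, -1]]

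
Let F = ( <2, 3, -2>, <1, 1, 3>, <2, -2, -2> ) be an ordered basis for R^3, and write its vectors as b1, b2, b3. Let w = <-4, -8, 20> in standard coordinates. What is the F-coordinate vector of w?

[w]_F is the unique c with M c = w, where M has columns b1, ..., b3.
Gaussian elimination on [M | w] yields c = (-4, 4, 0).
Check: -4b1 + 4b2 + 0·b3 = <-4, -8, 20>.

<-4, 4, 0>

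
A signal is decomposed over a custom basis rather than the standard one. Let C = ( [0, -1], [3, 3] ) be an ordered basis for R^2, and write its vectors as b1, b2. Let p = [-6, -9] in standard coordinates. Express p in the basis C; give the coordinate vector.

[3, -2]

Write p = c_1 b1 + c_2 b2 and solve for the c_i.
System: 0c_1 + 3c_2 = -6, -c_1 + 3c_2 = -9; solving gives c_1 = 3, c_2 = -2.
Check: 3b1 - 2b2 = [-6, -9].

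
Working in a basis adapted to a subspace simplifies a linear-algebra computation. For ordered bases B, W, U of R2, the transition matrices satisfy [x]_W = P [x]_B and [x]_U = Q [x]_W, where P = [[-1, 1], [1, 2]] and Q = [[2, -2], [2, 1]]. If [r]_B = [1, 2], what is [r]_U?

Apply P to get W-coordinates [1, 5], then Q to get U-coordinates.
The result is [r]_U = [-8, 7].

[-8, 7]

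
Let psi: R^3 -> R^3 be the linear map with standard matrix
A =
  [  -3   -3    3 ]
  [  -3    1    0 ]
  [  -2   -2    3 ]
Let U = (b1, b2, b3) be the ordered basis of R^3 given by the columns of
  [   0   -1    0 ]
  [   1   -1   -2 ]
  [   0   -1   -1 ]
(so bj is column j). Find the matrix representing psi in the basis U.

With P the matrix whose columns are b1, ..., b3, [psi]_U = P^(-1) A P.
Column by column: psi(b1) = A b1 = (-3, 1, -2); its U-coordinates (2, 3, -1) give column 1.
Continuing for each basis vector yields [psi]_U = [[2, 3, -1], [3, -3, -3], [-1, 2, 2]].

[[2, 3, -1], [3, -3, -3], [-1, 2, 2]]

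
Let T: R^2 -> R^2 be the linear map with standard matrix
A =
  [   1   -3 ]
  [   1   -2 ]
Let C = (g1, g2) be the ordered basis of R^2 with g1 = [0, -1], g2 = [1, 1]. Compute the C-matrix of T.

[[1, -1], [3, -2]]

Let P have columns g1, g2. Then [T]_C = P^(-1) A P.
Here det P = 1, so P^(-1) is integer; computing A P first and then P^(-1)(A P) gives [[1, -1], [3, -2]].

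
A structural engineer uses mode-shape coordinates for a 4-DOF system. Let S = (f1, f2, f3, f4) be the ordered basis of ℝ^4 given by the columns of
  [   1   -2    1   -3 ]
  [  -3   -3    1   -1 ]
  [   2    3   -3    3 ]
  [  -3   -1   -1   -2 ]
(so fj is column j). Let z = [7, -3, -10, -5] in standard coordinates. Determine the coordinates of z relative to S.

[1, 2, 4, -2]

[z]_S is the unique c with M c = z, where M has columns f1, ..., f4.
Solving this 4x4 system gives c = (1, 2, 4, -2).
Check: f1 + 2f2 + 4f3 - 2f4 = [7, -3, -10, -5].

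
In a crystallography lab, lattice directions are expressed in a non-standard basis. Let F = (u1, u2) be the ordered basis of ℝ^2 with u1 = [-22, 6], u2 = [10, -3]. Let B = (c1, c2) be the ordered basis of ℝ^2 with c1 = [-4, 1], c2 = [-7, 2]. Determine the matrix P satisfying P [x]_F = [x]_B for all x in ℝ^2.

[[2, 1], [2, -2]]

Column j of P is [uj]_B, since P maps F-coordinates to B-coordinates.
Expressing u1 in B: u1 = 2c1 + 2c2, so column 1 of P is [2, 2].
Doing the same for each uj gives P = [[2, 1], [2, -2]].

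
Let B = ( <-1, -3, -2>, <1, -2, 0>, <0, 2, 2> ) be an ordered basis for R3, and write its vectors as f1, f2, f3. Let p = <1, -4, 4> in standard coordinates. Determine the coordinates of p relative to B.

<2, 3, 4>

Write p = c_1 f1 + ... + c_3 f3 and solve for the c_i.
Solving this 3x3 system gives c = (2, 3, 4).
Check: 2f1 + 3f2 + 4f3 = <1, -4, 4>.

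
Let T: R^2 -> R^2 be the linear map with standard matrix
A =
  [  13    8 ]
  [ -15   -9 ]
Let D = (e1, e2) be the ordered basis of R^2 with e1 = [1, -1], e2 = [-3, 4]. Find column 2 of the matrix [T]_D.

Compute T(e2) = A e2 = [-7, 9] in standard coordinates.
Then write this in D-coordinates: solve for y in y_1 e1 + y_2 e2 = [-7, 9].
This gives y = [-1, 2], which is column 2 of [T]_D.

[-1, 2]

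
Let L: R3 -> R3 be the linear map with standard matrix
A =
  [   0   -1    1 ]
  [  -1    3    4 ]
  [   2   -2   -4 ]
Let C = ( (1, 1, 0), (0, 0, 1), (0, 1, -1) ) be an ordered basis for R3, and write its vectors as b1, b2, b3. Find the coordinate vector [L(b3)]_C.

(-2, 3, 1)

Column 3 of [L]_C is the C-coordinate vector of L(b3).
In standard coordinates L(b3) = A b3 = (-2, -1, 2).
Converting to C: (-2, -1, 2) = -2b1 + 3b2 + b3, so the coordinate vector is (-2, 3, 1).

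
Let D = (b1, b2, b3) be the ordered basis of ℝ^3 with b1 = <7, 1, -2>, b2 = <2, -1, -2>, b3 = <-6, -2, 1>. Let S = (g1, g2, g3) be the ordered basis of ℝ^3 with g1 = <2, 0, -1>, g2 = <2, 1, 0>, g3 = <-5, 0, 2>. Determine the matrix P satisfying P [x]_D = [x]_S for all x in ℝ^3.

[[0, 2, -1], [1, -1, -2], [-1, 0, 0]]

Take x = bj: its D-coordinates are the j-th standard unit vector, so P e_j — column j of P — equals [bj]_S.
b1 = 0·g1 + g2 - g3, giving column 1 = <0, 1, -1>; repeating for each j gives P = [[0, 2, -1], [1, -1, -2], [-1, 0, 0]].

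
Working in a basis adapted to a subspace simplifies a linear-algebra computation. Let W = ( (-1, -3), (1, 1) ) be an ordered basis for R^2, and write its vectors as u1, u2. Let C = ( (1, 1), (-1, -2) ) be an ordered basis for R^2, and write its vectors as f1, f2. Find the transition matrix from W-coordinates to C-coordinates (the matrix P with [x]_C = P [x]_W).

Take x = uj: its W-coordinates are the j-th standard unit vector, so P e_j — column j of P — equals [uj]_C.
u1 = f1 + 2f2, giving column 1 = (1, 2); repeating for each j gives P = [[1, 1], [2, 0]].

[[1, 1], [2, 0]]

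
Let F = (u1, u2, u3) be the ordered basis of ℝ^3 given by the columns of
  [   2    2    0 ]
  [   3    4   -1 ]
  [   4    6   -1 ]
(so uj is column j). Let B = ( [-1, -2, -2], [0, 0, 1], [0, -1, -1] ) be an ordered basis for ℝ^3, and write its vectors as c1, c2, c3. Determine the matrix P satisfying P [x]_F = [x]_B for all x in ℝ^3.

Let M have columns uj and N have columns cj. Then for every x, N [x]_B = x = M [x]_F, so P = N^(-1) M.
Since det N = -1, N^(-1) has integer entries; multiplying gives P = [[-2, -2, 0], [1, 2, 0], [1, 0, 1]].

[[-2, -2, 0], [1, 2, 0], [1, 0, 1]]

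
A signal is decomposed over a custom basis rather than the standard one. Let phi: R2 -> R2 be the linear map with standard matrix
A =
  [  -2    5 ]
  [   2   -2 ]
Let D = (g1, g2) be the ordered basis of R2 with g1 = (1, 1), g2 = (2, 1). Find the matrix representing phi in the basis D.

The j-th column of [phi]_D is [phi(gj)]_D.
phi(g1) = A g1 = (3, 0) = -3g1 + 3g2, so column 1 is (-3, 3).
Repeating for g2 and assembling the columns gives [[-3, 3], [3, -1]].

[[-3, 3], [3, -1]]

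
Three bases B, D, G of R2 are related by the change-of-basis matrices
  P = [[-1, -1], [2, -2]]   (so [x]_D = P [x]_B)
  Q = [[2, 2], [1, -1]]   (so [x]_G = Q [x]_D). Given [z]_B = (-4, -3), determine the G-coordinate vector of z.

(10, 9)

Apply P to get D-coordinates (7, -2), then Q to get G-coordinates.
The result is [z]_G = (10, 9).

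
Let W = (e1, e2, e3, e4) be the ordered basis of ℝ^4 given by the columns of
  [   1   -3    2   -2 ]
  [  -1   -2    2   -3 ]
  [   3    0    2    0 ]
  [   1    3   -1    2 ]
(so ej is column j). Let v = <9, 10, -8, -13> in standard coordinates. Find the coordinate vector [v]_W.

[v]_W is the unique c with M c = v, where M has columns e1, ..., e4.
Row-reducing the augmented matrix [M | v] gives c = (0, -3, -4, -4).
Check: 0·e1 - 3e2 - 4e3 - 4e4 = <9, 10, -8, -13>.

<0, -3, -4, -4>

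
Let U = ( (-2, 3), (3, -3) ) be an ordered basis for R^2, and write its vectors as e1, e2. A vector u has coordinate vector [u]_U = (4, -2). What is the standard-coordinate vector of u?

The coordinates say u = 4e1 - 2e2; adding the scaled basis vectors gives (-14, 18).

(-14, 18)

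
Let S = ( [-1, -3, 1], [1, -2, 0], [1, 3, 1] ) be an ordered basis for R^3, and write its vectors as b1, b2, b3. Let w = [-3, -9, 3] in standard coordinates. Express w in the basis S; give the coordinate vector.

Write w = c_1 b1 + ... + c_3 b3 and solve for the c_i.
Gaussian elimination on [M | w] yields c = (3, 0, 0).
Check: 3b1 + 0·b2 + 0·b3 = [-3, -9, 3].

[3, 0, 0]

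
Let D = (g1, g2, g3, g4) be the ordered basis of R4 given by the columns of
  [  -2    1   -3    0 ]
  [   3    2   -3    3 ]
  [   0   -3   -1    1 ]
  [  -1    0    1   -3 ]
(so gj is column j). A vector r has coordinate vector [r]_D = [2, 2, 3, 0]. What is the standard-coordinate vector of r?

[-11, 1, -9, 1]

By definition r = 2g1 + 2g2 + 3g3 + 0·g4.
Summing componentwise gives [-11, 1, -9, 1].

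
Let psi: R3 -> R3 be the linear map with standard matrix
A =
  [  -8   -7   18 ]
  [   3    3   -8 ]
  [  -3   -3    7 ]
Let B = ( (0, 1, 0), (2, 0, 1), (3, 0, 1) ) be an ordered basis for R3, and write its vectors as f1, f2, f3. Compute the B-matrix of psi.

Let P have columns f1, ..., f3. Then [psi]_B = P^(-1) A P.
Here det P = 1, so P^(-1) is integer; computing A P first and then P^(-1)(A P) gives [[3, -2, 1], [-2, 1, 0], [-1, 0, -2]].

[[3, -2, 1], [-2, 1, 0], [-1, 0, -2]]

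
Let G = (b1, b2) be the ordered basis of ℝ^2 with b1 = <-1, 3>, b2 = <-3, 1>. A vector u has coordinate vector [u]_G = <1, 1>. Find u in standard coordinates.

The coordinates say u = b1 + b2; adding the scaled basis vectors gives <-4, 4>.

<-4, 4>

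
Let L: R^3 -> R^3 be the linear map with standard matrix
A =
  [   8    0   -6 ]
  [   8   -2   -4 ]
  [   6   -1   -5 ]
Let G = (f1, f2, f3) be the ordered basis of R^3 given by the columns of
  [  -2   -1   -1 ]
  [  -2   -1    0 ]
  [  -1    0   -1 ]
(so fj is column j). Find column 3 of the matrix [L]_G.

Compute L(f3) = A f3 = <-2, -4, -1> in standard coordinates.
Then write this in G-coordinates: solve for y in y_1 f1 + ... + y_3 f3 = <-2, -4, -1>.
This gives y = <3, -2, -2>, which is column 3 of [L]_G.

<3, -2, -2>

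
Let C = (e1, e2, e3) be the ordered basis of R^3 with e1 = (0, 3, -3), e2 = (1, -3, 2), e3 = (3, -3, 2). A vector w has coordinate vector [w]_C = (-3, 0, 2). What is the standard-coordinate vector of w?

(6, -15, 13)

The coordinates say w = -3e1 + 0·e2 + 2e3; adding the scaled basis vectors gives (6, -15, 13).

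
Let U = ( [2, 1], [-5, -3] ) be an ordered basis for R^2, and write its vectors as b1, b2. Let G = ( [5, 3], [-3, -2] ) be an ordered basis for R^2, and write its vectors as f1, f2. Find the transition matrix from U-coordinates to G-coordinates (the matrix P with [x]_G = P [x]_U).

Let M have columns bj and N have columns fj. Then for every x, N [x]_G = x = M [x]_U, so P = N^(-1) M.
Since det N = -1, N^(-1) has integer entries; multiplying gives P = [[1, -1], [1, 0]].

[[1, -1], [1, 0]]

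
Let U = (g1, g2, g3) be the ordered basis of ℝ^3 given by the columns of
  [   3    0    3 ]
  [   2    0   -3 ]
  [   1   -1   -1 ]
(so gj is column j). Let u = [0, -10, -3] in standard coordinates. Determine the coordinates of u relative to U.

[-2, -1, 2]

Write u = c_1 g1 + ... + c_3 g3 and solve for the c_i.
Solving this 3x3 system gives c = (-2, -1, 2).
Check: -2g1 - g2 + 2g3 = [0, -10, -3].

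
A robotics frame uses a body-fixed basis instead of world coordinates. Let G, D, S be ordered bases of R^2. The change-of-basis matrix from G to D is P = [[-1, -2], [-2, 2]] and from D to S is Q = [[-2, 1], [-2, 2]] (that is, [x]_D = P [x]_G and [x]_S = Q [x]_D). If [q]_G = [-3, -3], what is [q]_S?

[-18, -18]

Composing the changes, [q]_S = Q P [q]_G.
Q P = [[0, 6], [-2, 8]]; applying this to [-3, -3] gives [-18, -18].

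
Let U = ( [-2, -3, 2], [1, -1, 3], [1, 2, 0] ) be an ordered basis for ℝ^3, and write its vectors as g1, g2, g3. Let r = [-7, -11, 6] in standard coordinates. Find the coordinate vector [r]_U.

[3, 0, -1]

[r]_U is the unique c with M c = r, where M has columns g1, ..., g3.
Row-reducing the augmented matrix [M | r] gives c = (3, 0, -1).
Check: 3g1 + 0·g2 - g3 = [-7, -11, 6].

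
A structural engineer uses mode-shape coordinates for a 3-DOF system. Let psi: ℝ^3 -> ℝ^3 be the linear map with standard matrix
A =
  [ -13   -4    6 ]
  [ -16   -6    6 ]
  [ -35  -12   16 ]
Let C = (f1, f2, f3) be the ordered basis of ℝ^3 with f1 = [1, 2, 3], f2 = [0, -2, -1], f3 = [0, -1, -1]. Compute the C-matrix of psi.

[[-3, 2, -2], [2, 0, -2], [0, -2, 0]]

With P the matrix whose columns are f1, ..., f3, [psi]_C = P^(-1) A P.
Column by column: psi(f1) = A f1 = [-3, -10, -11]; its C-coordinates [-3, 2, 0] give column 1.
Continuing for each basis vector yields [psi]_C = [[-3, 2, -2], [2, 0, -2], [0, -2, 0]].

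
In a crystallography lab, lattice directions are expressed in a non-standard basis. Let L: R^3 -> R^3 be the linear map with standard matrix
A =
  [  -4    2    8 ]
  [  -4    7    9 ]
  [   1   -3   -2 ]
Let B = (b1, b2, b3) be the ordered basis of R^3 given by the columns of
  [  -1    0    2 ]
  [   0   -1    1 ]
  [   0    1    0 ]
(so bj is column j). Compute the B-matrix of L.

[[2, 0, 2], [-1, 1, -1], [3, 3, -2]]

The j-th column of [L]_B is [L(bj)]_B.
L(b1) = A b1 = <4, 4, -1> = 2b1 - b2 + 3b3, so column 1 is <2, -1, 3>.
Repeating for b2, b3 and assembling the columns gives [[2, 0, 2], [-1, 1, -1], [3, 3, -2]].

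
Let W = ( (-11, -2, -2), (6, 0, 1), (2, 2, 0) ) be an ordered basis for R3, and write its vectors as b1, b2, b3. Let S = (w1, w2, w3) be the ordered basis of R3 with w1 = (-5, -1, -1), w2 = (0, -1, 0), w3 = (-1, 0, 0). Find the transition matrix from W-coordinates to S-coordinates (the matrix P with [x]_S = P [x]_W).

Take x = bj: its W-coordinates are the j-th standard unit vector, so P e_j — column j of P — equals [bj]_S.
b1 = 2w1 + 0·w2 + w3, giving column 1 = (2, 0, 1); repeating for each j gives P = [[2, -1, 0], [0, 1, -2], [1, -1, -2]].

[[2, -1, 0], [0, 1, -2], [1, -1, -2]]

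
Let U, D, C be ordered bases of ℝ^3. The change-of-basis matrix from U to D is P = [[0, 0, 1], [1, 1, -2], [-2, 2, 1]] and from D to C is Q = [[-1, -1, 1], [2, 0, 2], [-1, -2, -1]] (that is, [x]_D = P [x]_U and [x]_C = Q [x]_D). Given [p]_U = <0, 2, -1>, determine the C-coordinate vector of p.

<0, 4, -10>

Composing the changes, [p]_C = Q P [p]_U.
Q P = [[-3, 1, 2], [-4, 4, 4], [0, -4, 2]]; applying this to <0, 2, -1> gives <0, 4, -10>.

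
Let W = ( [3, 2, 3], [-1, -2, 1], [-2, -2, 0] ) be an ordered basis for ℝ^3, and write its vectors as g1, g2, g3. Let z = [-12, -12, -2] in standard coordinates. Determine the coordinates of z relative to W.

Write z = c_1 g1 + ... + c_3 g3 and solve for the c_i.
Gaussian elimination on [M | z] yields c = (-1, 1, 4).
Check: -g1 + g2 + 4g3 = [-12, -12, -2].

[-1, 1, 4]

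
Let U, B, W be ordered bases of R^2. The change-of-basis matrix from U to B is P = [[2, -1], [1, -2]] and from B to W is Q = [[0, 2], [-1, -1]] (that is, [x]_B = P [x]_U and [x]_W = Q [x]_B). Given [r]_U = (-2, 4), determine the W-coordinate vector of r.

(-20, 18)

First [r]_B = P [r]_U = (-8, -10).
Then [r]_W = Q [r]_B = (-20, 18).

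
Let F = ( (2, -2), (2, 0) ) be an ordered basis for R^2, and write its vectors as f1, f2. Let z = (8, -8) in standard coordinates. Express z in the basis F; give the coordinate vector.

[z]_F is the unique c with M c = z, where M has columns f1, f2.
System: 2c_1 + 2c_2 = 8, -2c_1 + 0c_2 = -8; solving gives c_1 = 4, c_2 = 0.
Check: 4f1 + 0·f2 = (8, -8).

(4, 0)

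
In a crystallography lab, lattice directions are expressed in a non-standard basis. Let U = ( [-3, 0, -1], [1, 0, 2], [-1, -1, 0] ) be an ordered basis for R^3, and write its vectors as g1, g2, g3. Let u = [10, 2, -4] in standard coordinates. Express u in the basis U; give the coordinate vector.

[-4, -4, -2]

Write u = c_1 g1 + ... + c_3 g3 and solve for the c_i.
Row-reducing the augmented matrix [M | u] gives c = (-4, -4, -2).
Check: -4g1 - 4g2 - 2g3 = [10, 2, -4].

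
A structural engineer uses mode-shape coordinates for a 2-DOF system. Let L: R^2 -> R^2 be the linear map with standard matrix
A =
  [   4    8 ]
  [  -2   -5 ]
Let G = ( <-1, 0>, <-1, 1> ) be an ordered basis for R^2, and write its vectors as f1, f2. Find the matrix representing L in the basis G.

[[2, -1], [2, -3]]

With P the matrix whose columns are f1, f2, [L]_G = P^(-1) A P.
Column by column: L(f1) = A f1 = <-4, 2>; its G-coordinates <2, 2> give column 1.
Continuing for each basis vector yields [L]_G = [[2, -1], [2, -3]].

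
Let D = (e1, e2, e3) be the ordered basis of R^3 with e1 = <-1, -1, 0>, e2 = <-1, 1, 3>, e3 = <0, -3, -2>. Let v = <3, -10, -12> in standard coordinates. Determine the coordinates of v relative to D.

Write v = c_1 e1 + ... + c_3 e3 and solve for the c_i.
Solving this 3x3 system gives c = (-1, -2, 3).
Check: -e1 - 2e2 + 3e3 = <3, -10, -12>.

<-1, -2, 3>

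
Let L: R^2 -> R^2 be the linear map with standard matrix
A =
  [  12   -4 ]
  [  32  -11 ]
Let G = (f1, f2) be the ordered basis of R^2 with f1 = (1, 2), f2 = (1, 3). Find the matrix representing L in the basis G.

[[2, 1], [2, -1]]

With P the matrix whose columns are f1, f2, [L]_G = P^(-1) A P.
Column by column: L(f1) = A f1 = (4, 10); its G-coordinates (2, 2) give column 1.
Continuing for each basis vector yields [L]_G = [[2, 1], [2, -1]].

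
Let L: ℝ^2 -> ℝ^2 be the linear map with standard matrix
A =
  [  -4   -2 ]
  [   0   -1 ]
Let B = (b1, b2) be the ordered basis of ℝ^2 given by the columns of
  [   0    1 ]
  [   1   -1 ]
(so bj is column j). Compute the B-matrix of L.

Let P have columns b1, b2. Then [L]_B = P^(-1) A P.
Here det P = -1, so P^(-1) is integer; computing A P first and then P^(-1)(A P) gives [[-3, -1], [-2, -2]].

[[-3, -1], [-2, -2]]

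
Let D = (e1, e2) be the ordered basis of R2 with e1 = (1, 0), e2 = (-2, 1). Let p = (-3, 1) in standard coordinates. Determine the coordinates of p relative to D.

(-1, 1)

Write p = c_1 e1 + c_2 e2 and solve for the c_i.
System: c_1 - 2c_2 = -3, 0c_1 + c_2 = 1; solving gives c_1 = -1, c_2 = 1.
Check: -e1 + e2 = (-3, 1).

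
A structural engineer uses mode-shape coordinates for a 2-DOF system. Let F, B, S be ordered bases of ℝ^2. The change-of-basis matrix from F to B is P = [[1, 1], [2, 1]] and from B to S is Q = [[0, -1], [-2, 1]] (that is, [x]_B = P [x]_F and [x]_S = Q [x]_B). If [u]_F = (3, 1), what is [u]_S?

(-7, -1)

Apply P to get B-coordinates (4, 7), then Q to get S-coordinates.
The result is [u]_S = (-7, -1).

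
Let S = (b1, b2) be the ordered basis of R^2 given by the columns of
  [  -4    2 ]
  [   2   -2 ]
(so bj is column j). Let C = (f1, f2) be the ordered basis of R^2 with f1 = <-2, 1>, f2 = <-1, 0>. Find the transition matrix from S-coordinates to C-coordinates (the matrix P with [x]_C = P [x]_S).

Take x = bj: its S-coordinates are the j-th standard unit vector, so P e_j — column j of P — equals [bj]_C.
b1 = 2f1 + 0·f2, giving column 1 = <2, 0>; repeating for each j gives P = [[2, -2], [0, 2]].

[[2, -2], [0, 2]]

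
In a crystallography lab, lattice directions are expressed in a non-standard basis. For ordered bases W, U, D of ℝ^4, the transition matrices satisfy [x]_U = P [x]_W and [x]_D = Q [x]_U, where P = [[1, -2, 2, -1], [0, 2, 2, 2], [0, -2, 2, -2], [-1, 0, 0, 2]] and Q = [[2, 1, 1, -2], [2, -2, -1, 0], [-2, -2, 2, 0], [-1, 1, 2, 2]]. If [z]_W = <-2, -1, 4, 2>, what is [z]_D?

<16, -14, -20, 28>

Apply P to get U-coordinates <6, 10, 6, 6>, then Q to get D-coordinates.
The result is [z]_D = <16, -14, -20, 28>.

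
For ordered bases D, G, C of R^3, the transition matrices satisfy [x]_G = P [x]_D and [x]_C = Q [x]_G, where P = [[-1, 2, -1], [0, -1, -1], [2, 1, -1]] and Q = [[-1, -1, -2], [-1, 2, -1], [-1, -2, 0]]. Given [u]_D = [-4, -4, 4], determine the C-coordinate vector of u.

First [u]_G = P [u]_D = [-8, 0, -16].
Then [u]_C = Q [u]_G = [40, 24, 8].

[40, 24, 8]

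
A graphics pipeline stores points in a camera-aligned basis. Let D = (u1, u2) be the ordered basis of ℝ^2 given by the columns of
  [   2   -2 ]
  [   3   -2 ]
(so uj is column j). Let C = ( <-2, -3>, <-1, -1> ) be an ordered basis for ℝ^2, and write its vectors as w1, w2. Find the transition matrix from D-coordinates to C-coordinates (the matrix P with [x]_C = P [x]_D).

[[-1, 0], [0, 2]]

Column j of P is [uj]_C, since P maps D-coordinates to C-coordinates.
Expressing u1 in C: u1 = -w1 + 0·w2, so column 1 of P is <-1, 0>.
Doing the same for each uj gives P = [[-1, 0], [0, 2]].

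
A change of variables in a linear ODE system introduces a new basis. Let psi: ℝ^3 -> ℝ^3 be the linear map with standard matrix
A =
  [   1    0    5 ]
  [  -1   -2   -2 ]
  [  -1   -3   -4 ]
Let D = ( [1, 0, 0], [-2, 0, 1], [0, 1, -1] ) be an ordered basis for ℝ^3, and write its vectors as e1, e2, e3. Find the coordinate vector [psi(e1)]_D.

Compute psi(e1) = A e1 = [1, -1, -1] in standard coordinates.
Then write this in D-coordinates: solve for y in y_1 e1 + ... + y_3 e3 = [1, -1, -1].
This gives y = [-3, -2, -1], which is column 1 of [psi]_D.

[-3, -2, -1]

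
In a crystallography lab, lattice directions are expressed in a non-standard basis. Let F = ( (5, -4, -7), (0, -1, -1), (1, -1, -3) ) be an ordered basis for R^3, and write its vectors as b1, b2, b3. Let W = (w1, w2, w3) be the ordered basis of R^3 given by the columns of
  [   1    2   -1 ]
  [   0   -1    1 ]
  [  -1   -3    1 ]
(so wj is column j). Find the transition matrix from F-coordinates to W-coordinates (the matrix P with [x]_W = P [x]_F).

Column j of P is [bj]_W, since P maps F-coordinates to W-coordinates.
Expressing b1 in W: b1 = -w1 + 2w2 - 2w3, so column 1 of P is (-1, 2, -2).
Doing the same for each bj gives P = [[-1, -2, -2], [2, 1, 2], [-2, 0, 1]].

[[-1, -2, -2], [2, 1, 2], [-2, 0, 1]]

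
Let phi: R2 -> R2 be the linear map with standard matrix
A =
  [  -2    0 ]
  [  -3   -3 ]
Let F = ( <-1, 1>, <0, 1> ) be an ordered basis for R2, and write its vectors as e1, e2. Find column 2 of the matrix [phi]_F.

<0, -3>

Compute phi(e2) = A e2 = <0, -3> in standard coordinates.
Then write this in F-coordinates: solve for y in y_1 e1 + y_2 e2 = <0, -3>.
This gives y = <0, -3>, which is column 2 of [phi]_F.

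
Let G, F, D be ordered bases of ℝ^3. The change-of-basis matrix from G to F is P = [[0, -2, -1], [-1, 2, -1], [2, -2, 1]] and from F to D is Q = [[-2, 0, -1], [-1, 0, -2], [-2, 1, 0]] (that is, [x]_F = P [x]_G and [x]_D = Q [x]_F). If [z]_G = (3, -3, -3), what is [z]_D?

Composing the changes, [z]_D = Q P [z]_G.
Q P = [[-2, 6, 1], [-4, 6, -1], [-1, 6, 1]]; applying this to (3, -3, -3) gives (-27, -27, -24).

(-27, -27, -24)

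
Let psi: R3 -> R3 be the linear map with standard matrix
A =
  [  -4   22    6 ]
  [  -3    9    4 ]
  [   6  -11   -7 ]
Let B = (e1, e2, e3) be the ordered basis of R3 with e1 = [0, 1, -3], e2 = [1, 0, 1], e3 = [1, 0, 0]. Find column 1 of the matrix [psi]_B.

[-3, 1, 3]

Column 1 of [psi]_B is the B-coordinate vector of psi(e1).
In standard coordinates psi(e1) = A e1 = [4, -3, 10].
Converting to B: [4, -3, 10] = -3e1 + e2 + 3e3, so the coordinate vector is [-3, 1, 3].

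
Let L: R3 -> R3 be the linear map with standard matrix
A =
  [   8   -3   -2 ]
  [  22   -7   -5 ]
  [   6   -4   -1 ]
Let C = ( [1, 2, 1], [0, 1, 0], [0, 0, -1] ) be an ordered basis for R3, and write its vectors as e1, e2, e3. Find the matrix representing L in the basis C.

Let P have columns e1, ..., e3. Then [L]_C = P^(-1) A P.
Here det P = -1, so P^(-1) is integer; computing A P first and then P^(-1)(A P) gives [[0, -3, 2], [3, -1, 1], [3, 1, 1]].

[[0, -3, 2], [3, -1, 1], [3, 1, 1]]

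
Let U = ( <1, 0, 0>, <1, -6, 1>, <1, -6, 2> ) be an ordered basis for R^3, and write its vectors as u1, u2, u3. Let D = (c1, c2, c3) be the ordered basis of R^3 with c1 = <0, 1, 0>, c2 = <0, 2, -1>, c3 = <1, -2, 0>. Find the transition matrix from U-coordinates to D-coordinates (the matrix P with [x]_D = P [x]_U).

Take x = uj: its U-coordinates are the j-th standard unit vector, so P e_j — column j of P — equals [uj]_D.
u1 = 2c1 + 0·c2 + c3, giving column 1 = <2, 0, 1>; repeating for each j gives P = [[2, -2, 0], [0, -1, -2], [1, 1, 1]].

[[2, -2, 0], [0, -1, -2], [1, 1, 1]]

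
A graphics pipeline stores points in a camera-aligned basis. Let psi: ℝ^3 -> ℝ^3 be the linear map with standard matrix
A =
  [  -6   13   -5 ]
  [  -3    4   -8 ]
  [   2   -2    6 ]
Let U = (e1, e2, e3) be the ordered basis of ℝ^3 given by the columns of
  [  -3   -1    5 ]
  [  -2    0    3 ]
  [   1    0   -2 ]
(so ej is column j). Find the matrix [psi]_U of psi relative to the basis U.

[[2, 0, -2], [2, -1, 2], [-1, 1, 3]]

Let P have columns e1, ..., e3. Then [psi]_U = P^(-1) A P.
Here det P = 1, so P^(-1) is integer; computing A P first and then P^(-1)(A P) gives [[2, 0, -2], [2, -1, 2], [-1, 1, 3]].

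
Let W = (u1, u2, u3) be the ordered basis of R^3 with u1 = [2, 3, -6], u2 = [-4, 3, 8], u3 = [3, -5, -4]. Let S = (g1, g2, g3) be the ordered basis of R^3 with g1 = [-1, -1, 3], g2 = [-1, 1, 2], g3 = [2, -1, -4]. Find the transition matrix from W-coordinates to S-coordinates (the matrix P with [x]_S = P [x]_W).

[[-2, 0, 2], [2, 2, -1], [1, -1, 2]]

Take x = uj: its W-coordinates are the j-th standard unit vector, so P e_j — column j of P — equals [uj]_S.
u1 = -2g1 + 2g2 + g3, giving column 1 = [-2, 2, 1]; repeating for each j gives P = [[-2, 0, 2], [2, 2, -1], [1, -1, 2]].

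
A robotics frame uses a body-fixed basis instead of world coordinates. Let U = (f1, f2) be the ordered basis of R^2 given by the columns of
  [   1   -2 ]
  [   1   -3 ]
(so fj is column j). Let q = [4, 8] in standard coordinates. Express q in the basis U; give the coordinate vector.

[q]_U is the unique c with M c = q, where M has columns f1, f2.
System: c_1 - 2c_2 = 4, c_1 - 3c_2 = 8; solving gives c_1 = -4, c_2 = -4.
Check: -4f1 - 4f2 = [4, 8].

[-4, -4]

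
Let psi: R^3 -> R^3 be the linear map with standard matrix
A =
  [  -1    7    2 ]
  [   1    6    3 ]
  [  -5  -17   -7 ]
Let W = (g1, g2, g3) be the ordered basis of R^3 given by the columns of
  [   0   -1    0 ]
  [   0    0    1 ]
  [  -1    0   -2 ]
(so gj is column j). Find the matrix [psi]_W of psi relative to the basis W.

With P the matrix whose columns are g1, ..., g3, [psi]_W = P^(-1) A P.
Column by column: psi(g1) = A g1 = (-2, -3, 7); its W-coordinates (-1, 2, -3) give column 1.
Continuing for each basis vector yields [psi]_W = [[-1, -3, 3], [2, -1, -3], [-3, -1, 0]].

[[-1, -3, 3], [2, -1, -3], [-3, -1, 0]]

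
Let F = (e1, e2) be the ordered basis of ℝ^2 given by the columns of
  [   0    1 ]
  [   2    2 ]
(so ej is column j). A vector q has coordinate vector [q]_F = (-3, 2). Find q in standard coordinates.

The coordinates say q = -3e1 + 2e2; adding the scaled basis vectors gives (2, -2).

(2, -2)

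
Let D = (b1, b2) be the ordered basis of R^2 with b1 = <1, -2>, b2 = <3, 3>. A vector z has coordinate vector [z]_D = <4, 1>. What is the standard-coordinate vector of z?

z = M [z]_D, where M has columns b1, b2.
Carrying out the matrix-vector product, z = <7, -5>.

<7, -5>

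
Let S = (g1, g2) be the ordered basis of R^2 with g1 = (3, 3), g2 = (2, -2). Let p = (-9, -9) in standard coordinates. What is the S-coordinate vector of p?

(-3, 0)

[p]_S is the unique c with M c = p, where M has columns g1, g2.
System: 3c_1 + 2c_2 = -9, 3c_1 - 2c_2 = -9; solving gives c_1 = -3, c_2 = 0.
Check: -3g1 + 0·g2 = (-9, -9).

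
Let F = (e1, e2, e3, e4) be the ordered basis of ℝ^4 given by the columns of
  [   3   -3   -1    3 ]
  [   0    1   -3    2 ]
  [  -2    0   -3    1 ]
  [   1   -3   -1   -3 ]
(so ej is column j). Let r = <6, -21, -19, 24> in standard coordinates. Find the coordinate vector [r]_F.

We seek scalars with c_1 e1 + ... + c_4 e4 = r; equivalently solve M c = r where the columns of M are e1, ..., e4.
Row-reducing the augmented matrix [M | r] gives c = (3, -4, 3, -4).
Check: 3e1 - 4e2 + 3e3 - 4e4 = <6, -21, -19, 24>.

<3, -4, 3, -4>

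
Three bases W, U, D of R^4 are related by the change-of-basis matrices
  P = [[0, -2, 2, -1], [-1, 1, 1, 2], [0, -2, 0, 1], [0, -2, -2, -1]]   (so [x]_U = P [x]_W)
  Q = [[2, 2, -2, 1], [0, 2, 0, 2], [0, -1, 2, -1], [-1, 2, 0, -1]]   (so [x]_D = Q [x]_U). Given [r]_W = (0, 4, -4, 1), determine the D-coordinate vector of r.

(-17, 2, -15, 22)

Apply P to get U-coordinates (-17, 2, -7, -1), then Q to get D-coordinates.
The result is [r]_D = (-17, 2, -15, 22).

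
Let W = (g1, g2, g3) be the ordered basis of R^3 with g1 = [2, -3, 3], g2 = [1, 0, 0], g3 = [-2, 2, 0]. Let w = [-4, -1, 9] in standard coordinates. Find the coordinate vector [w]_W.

[3, -2, 4]

Write w = c_1 g1 + ... + c_3 g3 and solve for the c_i.
Solving this 3x3 system gives c = (3, -2, 4).
Check: 3g1 - 2g2 + 4g3 = [-4, -1, 9].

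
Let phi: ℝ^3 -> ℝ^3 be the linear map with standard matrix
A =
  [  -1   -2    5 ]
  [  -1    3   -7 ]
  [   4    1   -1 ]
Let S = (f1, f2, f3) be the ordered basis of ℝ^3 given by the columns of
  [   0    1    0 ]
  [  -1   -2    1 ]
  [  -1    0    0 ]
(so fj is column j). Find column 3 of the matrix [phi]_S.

(-1, -2, -2)

Column 3 of [phi]_S is the S-coordinate vector of phi(f3).
In standard coordinates phi(f3) = A f3 = (-2, 3, 1).
Converting to S: (-2, 3, 1) = -f1 - 2f2 - 2f3, so the coordinate vector is (-1, -2, -2).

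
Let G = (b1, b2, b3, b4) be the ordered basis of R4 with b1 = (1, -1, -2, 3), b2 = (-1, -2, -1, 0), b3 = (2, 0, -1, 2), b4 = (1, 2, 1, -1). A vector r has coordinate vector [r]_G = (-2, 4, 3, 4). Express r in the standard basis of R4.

By definition r = -2b1 + 4b2 + 3b3 + 4b4.
Summing componentwise gives (4, 2, 1, -4).

(4, 2, 1, -4)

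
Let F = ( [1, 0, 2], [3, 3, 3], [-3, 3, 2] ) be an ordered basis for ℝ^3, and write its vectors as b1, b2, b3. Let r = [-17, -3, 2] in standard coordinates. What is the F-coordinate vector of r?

Write r = c_1 b1 + ... + c_3 b3 and solve for the c_i.
Gaussian elimination on [M | r] yields c = (4, -4, 3).
Check: 4b1 - 4b2 + 3b3 = [-17, -3, 2].

[4, -4, 3]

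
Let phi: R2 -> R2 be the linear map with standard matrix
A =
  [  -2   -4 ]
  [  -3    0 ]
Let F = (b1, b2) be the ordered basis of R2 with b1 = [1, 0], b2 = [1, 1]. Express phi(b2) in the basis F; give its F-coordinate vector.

Compute phi(b2) = A b2 = [-6, -3] in standard coordinates.
Then write this in F-coordinates: solve for y in y_1 b1 + y_2 b2 = [-6, -3].
This gives y = [-3, -3], which is column 2 of [phi]_F.

[-3, -3]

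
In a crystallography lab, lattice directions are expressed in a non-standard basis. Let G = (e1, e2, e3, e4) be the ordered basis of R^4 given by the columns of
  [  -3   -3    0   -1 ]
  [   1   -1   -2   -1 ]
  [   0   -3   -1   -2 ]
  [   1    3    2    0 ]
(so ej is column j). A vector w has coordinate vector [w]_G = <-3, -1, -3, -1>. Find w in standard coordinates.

By definition w = -3e1 - e2 - 3e3 - e4.
Summing componentwise gives <13, 5, 8, -12>.

<13, 5, 8, -12>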